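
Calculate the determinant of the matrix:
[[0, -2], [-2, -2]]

For a 2×2 matrix [[a, b], [c, d]], det = ad - bc
det = (0)(-2) - (-2)(-2) = 0 - 4 = -4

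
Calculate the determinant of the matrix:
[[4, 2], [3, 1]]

For a 2×2 matrix [[a, b], [c, d]], det = ad - bc
det = (4)(1) - (2)(3) = 4 - 6 = -2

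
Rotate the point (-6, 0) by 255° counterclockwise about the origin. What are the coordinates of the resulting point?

Rotation matrix for 255°: [[cos 255°, -sin 255°], [sin 255°, cos 255°]] ≈ [[-0.258819, 0.965926], [-0.965926, -0.258819]]
[[-0.258819, 0.965926], [-0.965926, -0.258819]] × [-6, 0]ᵀ ≈ [1.5529, 5.7956]ᵀ
Result: (1.5529, 5.7956)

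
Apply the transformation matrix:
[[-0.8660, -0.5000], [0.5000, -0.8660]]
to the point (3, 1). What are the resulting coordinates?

Matrix multiplication:
[[-0.8660, -0.5000], [0.5000, -0.8660]] × [3, 1]ᵀ
= [(-0.8660)(3) + (-0.5000)(1), (0.5000)(3) + (-0.8660)(1)]ᵀ
= [-3.0980, 0.6340]ᵀ
Result: (-3.0980, 0.6340)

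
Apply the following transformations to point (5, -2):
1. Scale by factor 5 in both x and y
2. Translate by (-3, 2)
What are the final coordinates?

Step 1: Scale (5, -2) by 5 → (25, -10)
Step 2: Translate by (-3, 2) → (22, -8)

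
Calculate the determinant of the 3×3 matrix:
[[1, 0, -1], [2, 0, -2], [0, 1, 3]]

Expansion along first row:
det = 1·det([[0,-2],[1,3]]) - 0·det([[2,-2],[0,3]]) + -1·det([[2,0],[0,1]])
    = 1·(0·3 - -2·1) - 0·(2·3 - -2·0) + -1·(2·1 - 0·0)
    = 1·2 - 0·6 + -1·2
    = 2 + 0 + -2 = 0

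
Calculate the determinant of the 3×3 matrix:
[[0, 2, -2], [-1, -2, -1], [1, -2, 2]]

Expansion along first row:
det = 0·det([[-2,-1],[-2,2]]) - 2·det([[-1,-1],[1,2]]) + -2·det([[-1,-2],[1,-2]])
    = 0·(-2·2 - -1·-2) - 2·(-1·2 - -1·1) + -2·(-1·-2 - -2·1)
    = 0·-6 - 2·-1 + -2·4
    = 0 + 2 + -8 = -6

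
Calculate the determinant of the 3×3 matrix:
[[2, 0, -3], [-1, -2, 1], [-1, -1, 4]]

Expansion along first row:
det = 2·det([[-2,1],[-1,4]]) - 0·det([[-1,1],[-1,4]]) + -3·det([[-1,-2],[-1,-1]])
    = 2·(-2·4 - 1·-1) - 0·(-1·4 - 1·-1) + -3·(-1·-1 - -2·-1)
    = 2·-7 - 0·-3 + -3·-1
    = -14 + 0 + 3 = -11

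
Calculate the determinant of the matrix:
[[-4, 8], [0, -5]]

For a 2×2 matrix [[a, b], [c, d]], det = ad - bc
det = (-4)(-5) - (8)(0) = 20 - 0 = 20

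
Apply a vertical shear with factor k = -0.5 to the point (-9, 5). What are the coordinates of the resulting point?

Shear matrix for vertical shear with factor k = -0.5:
[[1, 0], [-0.50, 1]]
Result: (-9, 5) → (-9, 9.5)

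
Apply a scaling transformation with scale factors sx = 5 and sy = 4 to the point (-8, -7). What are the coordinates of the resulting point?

Scaling matrix:
[[5, 0], [0, 4]]
Result: (-8 × 5, -7 × 4) = (-40, -28)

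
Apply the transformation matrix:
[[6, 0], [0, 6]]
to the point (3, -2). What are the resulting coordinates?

Matrix multiplication:
[[6, 0], [0, 6]] × [3, -2]ᵀ
= [(6)(3) + (0)(-2), (0)(3) + (6)(-2)]ᵀ
= [18, -12]ᵀ
Result: (18, -12)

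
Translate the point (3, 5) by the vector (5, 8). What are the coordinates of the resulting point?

Translation by (5, 8) (homogeneous matrix [[1, 0, 5], [0, 1, 8], [0, 0, 1]]):
x' = 3 + 5 = 8
y' = 5 + 8 = 13
Result: (8, 13)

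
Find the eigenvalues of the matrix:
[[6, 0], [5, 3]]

Characteristic equation: det(A - λI) = 0
λ² - (trace)λ + (det) = 0
trace = 6 + 3 = 9, det = (6)(3) - (0)(5) = 18
λ² - (9)λ + (18) = 0
λ = (9 ± √((9)² - 4·(18))) / 2 = (9 ± √9) / 2
Solving: λ = 3, 6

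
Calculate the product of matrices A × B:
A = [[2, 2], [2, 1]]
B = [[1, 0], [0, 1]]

Matrix multiplication:
C[0][0] = 2×1 + 2×0 = 2
C[0][1] = 2×0 + 2×1 = 2
C[1][0] = 2×1 + 1×0 = 2
C[1][1] = 2×0 + 1×1 = 1
Result: [[2, 2], [2, 1]]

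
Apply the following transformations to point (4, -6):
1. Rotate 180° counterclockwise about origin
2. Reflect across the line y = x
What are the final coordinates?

Step 1: Rotate 180° → (-4, 6)
Step 2: Reflect across line y = x → (6, -4)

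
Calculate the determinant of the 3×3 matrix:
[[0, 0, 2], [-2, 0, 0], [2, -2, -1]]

Expansion along first row:
det = 0·det([[0,0],[-2,-1]]) - 0·det([[-2,0],[2,-1]]) + 2·det([[-2,0],[2,-2]])
    = 0·(0·-1 - 0·-2) - 0·(-2·-1 - 0·2) + 2·(-2·-2 - 0·2)
    = 0·0 - 0·2 + 2·4
    = 0 + 0 + 8 = 8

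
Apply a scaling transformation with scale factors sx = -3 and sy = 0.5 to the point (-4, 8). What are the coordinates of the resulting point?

Scaling matrix:
[[-3, 0], [0, 0.50]]
Result: (-4 × -3, 8 × 0.5) = (12, 4)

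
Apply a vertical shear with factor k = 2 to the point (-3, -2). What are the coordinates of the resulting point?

Shear matrix for vertical shear with factor k = 2:
[[1, 0], [2, 1]]
Result: (-3, -2) → (-3, -8)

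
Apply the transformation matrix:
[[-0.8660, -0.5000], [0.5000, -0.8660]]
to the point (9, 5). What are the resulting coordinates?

Matrix multiplication:
[[-0.8660, -0.5000], [0.5000, -0.8660]] × [9, 5]ᵀ
= [(-0.8660)(9) + (-0.5000)(5), (0.5000)(9) + (-0.8660)(5)]ᵀ
= [-10.2940, 0.1700]ᵀ
Result: (-10.2940, 0.1700)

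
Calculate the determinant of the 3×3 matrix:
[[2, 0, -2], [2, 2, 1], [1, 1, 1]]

Expansion along first row:
det = 2·det([[2,1],[1,1]]) - 0·det([[2,1],[1,1]]) + -2·det([[2,2],[1,1]])
    = 2·(2·1 - 1·1) - 0·(2·1 - 1·1) + -2·(2·1 - 2·1)
    = 2·1 - 0·1 + -2·0
    = 2 + 0 + 0 = 2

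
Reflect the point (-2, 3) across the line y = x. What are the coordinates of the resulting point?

Reflection across line y = x: (-2, 3) → (3, -2)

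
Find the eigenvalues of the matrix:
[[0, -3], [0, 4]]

Characteristic equation: det(A - λI) = 0
λ² - (trace)λ + (det) = 0
trace = 0 + 4 = 4, det = (0)(4) - (-3)(0) = 0
λ² - (4)λ + (0) = 0
λ = (4 ± √((4)² - 4·(0))) / 2 = (4 ± √16) / 2
Solving: λ = 0, 4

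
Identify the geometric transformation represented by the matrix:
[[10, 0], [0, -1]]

This matrix represents: non-uniform scaling by sx = 10, sy = -1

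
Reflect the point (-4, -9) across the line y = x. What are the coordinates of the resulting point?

Reflection across line y = x: (-4, -9) → (-9, -4)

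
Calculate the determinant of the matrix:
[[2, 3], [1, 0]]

For a 2×2 matrix [[a, b], [c, d]], det = ad - bc
det = (2)(0) - (3)(1) = 0 - 3 = -3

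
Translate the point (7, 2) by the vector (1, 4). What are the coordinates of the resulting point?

Translation by (1, 4) (homogeneous matrix [[1, 0, 1], [0, 1, 4], [0, 0, 1]]):
x' = 7 + 1 = 8
y' = 2 + 4 = 6
Result: (8, 6)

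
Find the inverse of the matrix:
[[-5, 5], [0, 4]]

For [[a,b],[c,d]], inverse = (1/det)·[[d,-b],[-c,a]]
det = (-5)(4) - (5)(0) = -20 - 0 = -20
Inverse = (1/-20)·[[4, -5], [0, -5]]
= [[-1/5, 1/4], [0, 1/4]]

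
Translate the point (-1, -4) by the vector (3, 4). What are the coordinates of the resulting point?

Translation by (3, 4) (homogeneous matrix [[1, 0, 3], [0, 1, 4], [0, 0, 1]]):
x' = -1 + 3 = 2
y' = -4 + 4 = 0
Result: (2, 0)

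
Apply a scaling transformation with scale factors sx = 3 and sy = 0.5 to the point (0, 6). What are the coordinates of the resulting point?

Scaling matrix:
[[3, 0], [0, 0.50]]
Result: (0 × 3, 6 × 0.5) = (0, 3)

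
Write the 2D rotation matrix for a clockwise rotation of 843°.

Rotation matrix formula: [[cos θ, -sin θ], [sin θ, cos θ]]
A clockwise rotation by 843° is equivalent to a counterclockwise rotation by -843°.
For θ = -843°:
cos(-843°) = -0.5446
sin(-843°) = -0.8387
Result: [[-0.5446, 0.8387], [-0.8387, -0.5446]]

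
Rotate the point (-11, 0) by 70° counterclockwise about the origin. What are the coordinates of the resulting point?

Rotation matrix for 70°: [[cos 70°, -sin 70°], [sin 70°, cos 70°]] ≈ [[0.342020, -0.939693], [0.939693, 0.342020]]
[[0.342020, -0.939693], [0.939693, 0.342020]] × [-11, 0]ᵀ ≈ [-3.7622, -10.3366]ᵀ
Result: (-3.7622, -10.3366)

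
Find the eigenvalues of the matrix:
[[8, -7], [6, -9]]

Characteristic equation: det(A - λI) = 0
λ² - (trace)λ + (det) = 0
trace = 8 + -9 = -1, det = (8)(-9) - (-7)(6) = -30
λ² - (-1)λ + (-30) = 0
λ = (-1 ± √((-1)² - 4·(-30))) / 2 = (-1 ± √121) / 2
Solving: λ = -6, 5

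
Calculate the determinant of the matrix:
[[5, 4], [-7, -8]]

For a 2×2 matrix [[a, b], [c, d]], det = ad - bc
det = (5)(-8) - (4)(-7) = -40 - -28 = -12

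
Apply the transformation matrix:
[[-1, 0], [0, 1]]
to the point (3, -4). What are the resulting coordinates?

Matrix multiplication:
[[-1, 0], [0, 1]] × [3, -4]ᵀ
= [(-1)(3) + (0)(-4), (0)(3) + (1)(-4)]ᵀ
= [-3, -4]ᵀ
Result: (-3, -4)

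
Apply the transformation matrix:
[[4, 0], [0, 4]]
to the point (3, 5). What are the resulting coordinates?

Matrix multiplication:
[[4, 0], [0, 4]] × [3, 5]ᵀ
= [(4)(3) + (0)(5), (0)(3) + (4)(5)]ᵀ
= [12, 20]ᵀ
Result: (12, 20)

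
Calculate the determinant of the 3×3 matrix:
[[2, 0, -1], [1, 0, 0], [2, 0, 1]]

Expansion along first row:
det = 2·det([[0,0],[0,1]]) - 0·det([[1,0],[2,1]]) + -1·det([[1,0],[2,0]])
    = 2·(0·1 - 0·0) - 0·(1·1 - 0·2) + -1·(1·0 - 0·2)
    = 2·0 - 0·1 + -1·0
    = 0 + 0 + 0 = 0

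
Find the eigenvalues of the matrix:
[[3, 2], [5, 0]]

Characteristic equation: det(A - λI) = 0
λ² - (trace)λ + (det) = 0
trace = 3 + 0 = 3, det = (3)(0) - (2)(5) = -10
λ² - (3)λ + (-10) = 0
λ = (3 ± √((3)² - 4·(-10))) / 2 = (3 ± √49) / 2
Solving: λ = -2, 5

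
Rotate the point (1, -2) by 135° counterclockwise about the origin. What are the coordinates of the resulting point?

Rotation matrix for 135°: [[cos 135°, -sin 135°], [sin 135°, cos 135°]] ≈ [[-0.707107, -0.707107], [0.707107, -0.707107]]
[[-0.707107, -0.707107], [0.707107, -0.707107]] × [1, -2]ᵀ ≈ [0.7071, 2.1213]ᵀ
Result: (0.7071, 2.1213)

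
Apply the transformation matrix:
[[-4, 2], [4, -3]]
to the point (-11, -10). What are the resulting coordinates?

Matrix multiplication:
[[-4, 2], [4, -3]] × [-11, -10]ᵀ
= [(-4)(-11) + (2)(-10), (4)(-11) + (-3)(-10)]ᵀ
= [24, -14]ᵀ
Result: (24, -14)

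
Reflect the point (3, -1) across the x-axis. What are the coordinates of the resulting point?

Reflection across x-axis: (3, -1) → (3, 1)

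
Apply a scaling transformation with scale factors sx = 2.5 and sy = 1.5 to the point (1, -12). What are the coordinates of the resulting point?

Scaling matrix:
[[2.50, 0], [0, 1.50]]
Result: (1 × 2.5, -12 × 1.5) = (2.5, -18)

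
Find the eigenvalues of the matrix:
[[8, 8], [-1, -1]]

Characteristic equation: det(A - λI) = 0
λ² - (trace)λ + (det) = 0
trace = 8 + -1 = 7, det = (8)(-1) - (8)(-1) = 0
λ² - (7)λ + (0) = 0
λ = (7 ± √((7)² - 4·(0))) / 2 = (7 ± √49) / 2
Solving: λ = 0, 7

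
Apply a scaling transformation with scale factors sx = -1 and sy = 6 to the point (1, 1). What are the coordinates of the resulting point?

Scaling matrix:
[[-1, 0], [0, 6]]
Result: (1 × -1, 1 × 6) = (-1, 6)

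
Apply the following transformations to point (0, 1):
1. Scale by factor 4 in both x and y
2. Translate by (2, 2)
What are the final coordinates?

Step 1: Scale (0, 1) by 4 → (0, 4)
Step 2: Translate by (2, 2) → (2, 6)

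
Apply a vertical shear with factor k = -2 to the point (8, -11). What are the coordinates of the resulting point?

Shear matrix for vertical shear with factor k = -2:
[[1, 0], [-2, 1]]
Result: (8, -11) → (8, -27)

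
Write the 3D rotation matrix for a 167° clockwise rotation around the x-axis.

Rotation matrix for clockwise 167° around x-axis:
A clockwise rotation by 167° is a counterclockwise rotation by -167°.
cos(-167°) = -0.9744, sin(-167°) = -0.2250
Result: [[1, 0, 0], [0, -0.9744, 0.2250], [0, -0.2250, -0.9744]]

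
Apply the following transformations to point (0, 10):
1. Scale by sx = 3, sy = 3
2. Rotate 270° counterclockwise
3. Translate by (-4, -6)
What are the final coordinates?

Step 1: Scale → (0, 30)
Step 2: Rotate 270° → (30, 0)
Step 3: Translate → (26, -6)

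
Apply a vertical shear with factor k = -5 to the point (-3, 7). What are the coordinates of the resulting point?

Shear matrix for vertical shear with factor k = -5:
[[1, 0], [-5, 1]]
Result: (-3, 7) → (-3, 22)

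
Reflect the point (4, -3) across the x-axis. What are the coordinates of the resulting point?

Reflection across x-axis: (4, -3) → (4, 3)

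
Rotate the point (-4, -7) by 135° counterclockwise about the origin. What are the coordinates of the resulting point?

Rotation matrix for 135°: [[cos 135°, -sin 135°], [sin 135°, cos 135°]] ≈ [[-0.707107, -0.707107], [0.707107, -0.707107]]
[[-0.707107, -0.707107], [0.707107, -0.707107]] × [-4, -7]ᵀ ≈ [7.7782, 2.1213]ᵀ
Result: (7.7782, 2.1213)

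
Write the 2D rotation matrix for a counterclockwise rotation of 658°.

Rotation matrix formula: [[cos θ, -sin θ], [sin θ, cos θ]]
For θ = 658°:
cos(658°) = 0.4695
sin(658°) = -0.8829
Result: [[0.4695, 0.8829], [-0.8829, 0.4695]]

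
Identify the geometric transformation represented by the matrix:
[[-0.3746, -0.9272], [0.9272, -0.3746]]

This matrix represents: rotation by 112° counterclockwise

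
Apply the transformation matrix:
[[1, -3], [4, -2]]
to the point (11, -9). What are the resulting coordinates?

Matrix multiplication:
[[1, -3], [4, -2]] × [11, -9]ᵀ
= [(1)(11) + (-3)(-9), (4)(11) + (-2)(-9)]ᵀ
= [38, 62]ᵀ
Result: (38, 62)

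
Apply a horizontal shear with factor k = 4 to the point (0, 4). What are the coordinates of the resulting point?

Shear matrix for horizontal shear with factor k = 4:
[[1, 4], [0, 1]]
Result: (0, 4) → (16, 4)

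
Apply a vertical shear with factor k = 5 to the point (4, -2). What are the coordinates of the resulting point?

Shear matrix for vertical shear with factor k = 5:
[[1, 0], [5, 1]]
Result: (4, -2) → (4, 18)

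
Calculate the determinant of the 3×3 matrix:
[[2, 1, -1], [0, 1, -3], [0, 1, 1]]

Expansion along first row:
det = 2·det([[1,-3],[1,1]]) - 1·det([[0,-3],[0,1]]) + -1·det([[0,1],[0,1]])
    = 2·(1·1 - -3·1) - 1·(0·1 - -3·0) + -1·(0·1 - 1·0)
    = 2·4 - 1·0 + -1·0
    = 8 + 0 + 0 = 8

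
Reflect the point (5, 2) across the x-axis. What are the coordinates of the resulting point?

Reflection across x-axis: (5, 2) → (5, -2)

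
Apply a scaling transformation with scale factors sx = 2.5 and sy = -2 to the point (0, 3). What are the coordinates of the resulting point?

Scaling matrix:
[[2.50, 0], [0, -2]]
Result: (0 × 2.5, 3 × -2) = (0, -6)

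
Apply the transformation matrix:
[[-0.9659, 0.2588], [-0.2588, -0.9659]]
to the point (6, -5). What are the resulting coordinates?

Matrix multiplication:
[[-0.9659, 0.2588], [-0.2588, -0.9659]] × [6, -5]ᵀ
= [(-0.9659)(6) + (0.2588)(-5), (-0.2588)(6) + (-0.9659)(-5)]ᵀ
= [-7.0894, 3.2767]ᵀ
Result: (-7.0894, 3.2767)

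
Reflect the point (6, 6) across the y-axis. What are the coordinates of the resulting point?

Reflection across y-axis: (6, 6) → (-6, 6)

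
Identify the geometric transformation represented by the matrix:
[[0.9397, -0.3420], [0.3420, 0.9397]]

This matrix represents: rotation by 20° counterclockwise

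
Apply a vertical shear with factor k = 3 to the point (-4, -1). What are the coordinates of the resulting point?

Shear matrix for vertical shear with factor k = 3:
[[1, 0], [3, 1]]
Result: (-4, -1) → (-4, -13)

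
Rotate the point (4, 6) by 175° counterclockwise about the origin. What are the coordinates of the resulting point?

Rotation matrix for 175°: [[cos 175°, -sin 175°], [sin 175°, cos 175°]] ≈ [[-0.996195, -0.087156], [0.087156, -0.996195]]
[[-0.996195, -0.087156], [0.087156, -0.996195]] × [4, 6]ᵀ ≈ [-4.5077, -5.6285]ᵀ
Result: (-4.5077, -5.6285)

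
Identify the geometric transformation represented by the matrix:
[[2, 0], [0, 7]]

This matrix represents: non-uniform scaling by sx = 2, sy = 7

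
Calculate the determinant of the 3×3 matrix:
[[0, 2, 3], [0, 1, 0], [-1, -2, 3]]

Expansion along first row:
det = 0·det([[1,0],[-2,3]]) - 2·det([[0,0],[-1,3]]) + 3·det([[0,1],[-1,-2]])
    = 0·(1·3 - 0·-2) - 2·(0·3 - 0·-1) + 3·(0·-2 - 1·-1)
    = 0·3 - 2·0 + 3·1
    = 0 + 0 + 3 = 3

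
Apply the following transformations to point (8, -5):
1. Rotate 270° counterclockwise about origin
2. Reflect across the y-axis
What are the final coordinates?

Step 1: Rotate 270° → (-5, -8)
Step 2: Reflect across y-axis → (5, -8)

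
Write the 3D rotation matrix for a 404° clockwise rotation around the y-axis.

Rotation matrix for clockwise 404° around y-axis:
A clockwise rotation by 404° is a counterclockwise rotation by -404°.
cos(-404°) = 0.7193, sin(-404°) = -0.6947
Result: [[0.7193, 0, -0.6947], [0, 1, 0], [0.6947, 0, 0.7193]]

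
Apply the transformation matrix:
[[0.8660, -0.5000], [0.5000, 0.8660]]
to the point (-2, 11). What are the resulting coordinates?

Matrix multiplication:
[[0.8660, -0.5000], [0.5000, 0.8660]] × [-2, 11]ᵀ
= [(0.8660)(-2) + (-0.5000)(11), (0.5000)(-2) + (0.8660)(11)]ᵀ
= [-7.2320, 8.5260]ᵀ
Result: (-7.2320, 8.5260)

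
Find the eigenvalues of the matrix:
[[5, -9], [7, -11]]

Characteristic equation: det(A - λI) = 0
λ² - (trace)λ + (det) = 0
trace = 5 + -11 = -6, det = (5)(-11) - (-9)(7) = 8
λ² - (-6)λ + (8) = 0
λ = (-6 ± √((-6)² - 4·(8))) / 2 = (-6 ± √4) / 2
Solving: λ = -4, -2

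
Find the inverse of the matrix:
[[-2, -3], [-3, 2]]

For [[a,b],[c,d]], inverse = (1/det)·[[d,-b],[-c,a]]
det = (-2)(2) - (-3)(-3) = -4 - 9 = -13
Inverse = (1/-13)·[[2, 3], [3, -2]]
= [[-2/13, -3/13], [-3/13, 2/13]]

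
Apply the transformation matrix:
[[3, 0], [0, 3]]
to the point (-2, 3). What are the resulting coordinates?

Matrix multiplication:
[[3, 0], [0, 3]] × [-2, 3]ᵀ
= [(3)(-2) + (0)(3), (0)(-2) + (3)(3)]ᵀ
= [-6, 9]ᵀ
Result: (-6, 9)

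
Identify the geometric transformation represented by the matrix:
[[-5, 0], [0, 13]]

This matrix represents: non-uniform scaling by sx = -5, sy = 13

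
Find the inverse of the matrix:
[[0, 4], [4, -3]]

For [[a,b],[c,d]], inverse = (1/det)·[[d,-b],[-c,a]]
det = (0)(-3) - (4)(4) = 0 - 16 = -16
Inverse = (1/-16)·[[-3, -4], [-4, 0]]
= [[3/16, 1/4], [1/4, 0]]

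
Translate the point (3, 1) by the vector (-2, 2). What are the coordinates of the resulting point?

Translation by (-2, 2) (homogeneous matrix [[1, 0, -2], [0, 1, 2], [0, 0, 1]]):
x' = 3 + -2 = 1
y' = 1 + 2 = 3
Result: (1, 3)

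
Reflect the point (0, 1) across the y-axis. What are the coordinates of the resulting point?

Reflection across y-axis: (0, 1) → (0, 1)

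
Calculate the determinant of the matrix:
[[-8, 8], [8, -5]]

For a 2×2 matrix [[a, b], [c, d]], det = ad - bc
det = (-8)(-5) - (8)(8) = 40 - 64 = -24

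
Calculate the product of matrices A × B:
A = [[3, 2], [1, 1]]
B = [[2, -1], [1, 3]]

Matrix multiplication:
C[0][0] = 3×2 + 2×1 = 8
C[0][1] = 3×-1 + 2×3 = 3
C[1][0] = 1×2 + 1×1 = 3
C[1][1] = 1×-1 + 1×3 = 2
Result: [[8, 3], [3, 2]]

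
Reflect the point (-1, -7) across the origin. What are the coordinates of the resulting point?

Reflection across origin: (-1, -7) → (1, 7)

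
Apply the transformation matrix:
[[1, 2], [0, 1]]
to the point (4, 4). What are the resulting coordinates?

Matrix multiplication:
[[1, 2], [0, 1]] × [4, 4]ᵀ
= [(1)(4) + (2)(4), (0)(4) + (1)(4)]ᵀ
= [12, 4]ᵀ
Result: (12, 4)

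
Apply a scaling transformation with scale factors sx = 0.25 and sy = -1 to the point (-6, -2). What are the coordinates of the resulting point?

Scaling matrix:
[[0.25, 0], [0, -1]]
Result: (-6 × 0.25, -2 × -1) = (-1.5, 2)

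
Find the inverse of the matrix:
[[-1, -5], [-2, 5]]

For [[a,b],[c,d]], inverse = (1/det)·[[d,-b],[-c,a]]
det = (-1)(5) - (-5)(-2) = -5 - 10 = -15
Inverse = (1/-15)·[[5, 5], [2, -1]]
= [[-1/3, -1/3], [-2/15, 1/15]]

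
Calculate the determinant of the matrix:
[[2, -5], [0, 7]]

For a 2×2 matrix [[a, b], [c, d]], det = ad - bc
det = (2)(7) - (-5)(0) = 14 - 0 = 14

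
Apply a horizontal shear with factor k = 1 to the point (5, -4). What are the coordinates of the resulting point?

Shear matrix for horizontal shear with factor k = 1:
[[1, 1], [0, 1]]
Result: (5, -4) → (1, -4)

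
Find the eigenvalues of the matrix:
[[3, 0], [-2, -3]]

Characteristic equation: det(A - λI) = 0
λ² - (trace)λ + (det) = 0
trace = 3 + -3 = 0, det = (3)(-3) - (0)(-2) = -9
λ² - (0)λ + (-9) = 0
λ = (0 ± √((0)² - 4·(-9))) / 2 = (0 ± √36) / 2
Solving: λ = -3, 3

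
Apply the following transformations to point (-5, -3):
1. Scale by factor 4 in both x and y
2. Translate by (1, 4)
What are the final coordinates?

Step 1: Scale (-5, -3) by 4 → (-20, -12)
Step 2: Translate by (1, 4) → (-19, -8)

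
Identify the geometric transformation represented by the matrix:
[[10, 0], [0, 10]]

This matrix represents: uniform scaling by factor 10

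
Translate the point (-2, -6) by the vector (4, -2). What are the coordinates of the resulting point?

Translation by (4, -2) (homogeneous matrix [[1, 0, 4], [0, 1, -2], [0, 0, 1]]):
x' = -2 + 4 = 2
y' = -6 + -2 = -8
Result: (2, -8)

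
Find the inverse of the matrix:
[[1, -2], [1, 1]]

For [[a,b],[c,d]], inverse = (1/det)·[[d,-b],[-c,a]]
det = (1)(1) - (-2)(1) = 1 - -2 = 3
Inverse = (1/3)·[[1, 2], [-1, 1]]
= [[1/3, 2/3], [-1/3, 1/3]]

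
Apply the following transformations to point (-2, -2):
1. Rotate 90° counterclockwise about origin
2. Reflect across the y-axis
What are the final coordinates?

Step 1: Rotate 90° → (2, -2)
Step 2: Reflect across y-axis → (-2, -2)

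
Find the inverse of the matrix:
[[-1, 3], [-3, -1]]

For [[a,b],[c,d]], inverse = (1/det)·[[d,-b],[-c,a]]
det = (-1)(-1) - (3)(-3) = 1 - -9 = 10
Inverse = (1/10)·[[-1, -3], [3, -1]]
= [[-1/10, -3/10], [3/10, -1/10]]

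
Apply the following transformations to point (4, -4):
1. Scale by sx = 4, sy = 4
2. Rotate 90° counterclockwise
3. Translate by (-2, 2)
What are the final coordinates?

Step 1: Scale → (16, -16)
Step 2: Rotate 90° → (16, 16)
Step 3: Translate → (14, 18)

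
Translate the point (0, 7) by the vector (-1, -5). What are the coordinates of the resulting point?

Translation by (-1, -5) (homogeneous matrix [[1, 0, -1], [0, 1, -5], [0, 0, 1]]):
x' = 0 + -1 = -1
y' = 7 + -5 = 2
Result: (-1, 2)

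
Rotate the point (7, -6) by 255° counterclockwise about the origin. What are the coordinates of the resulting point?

Rotation matrix for 255°: [[cos 255°, -sin 255°], [sin 255°, cos 255°]] ≈ [[-0.258819, 0.965926], [-0.965926, -0.258819]]
[[-0.258819, 0.965926], [-0.965926, -0.258819]] × [7, -6]ᵀ ≈ [-7.6073, -5.2086]ᵀ
Result: (-7.6073, -5.2086)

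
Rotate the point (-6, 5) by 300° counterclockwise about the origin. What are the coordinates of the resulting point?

Rotation matrix for 300°: [[cos 300°, -sin 300°], [sin 300°, cos 300°]] ≈ [[0.500000, 0.866025], [-0.866025, 0.500000]]
[[0.500000, 0.866025], [-0.866025, 0.500000]] × [-6, 5]ᵀ ≈ [1.3301, 7.6962]ᵀ
Result: (1.3301, 7.6962)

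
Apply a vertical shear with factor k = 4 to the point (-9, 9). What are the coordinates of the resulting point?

Shear matrix for vertical shear with factor k = 4:
[[1, 0], [4, 1]]
Result: (-9, 9) → (-9, -27)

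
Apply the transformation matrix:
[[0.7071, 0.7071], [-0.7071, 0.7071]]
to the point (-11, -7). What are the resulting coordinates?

Matrix multiplication:
[[0.7071, 0.7071], [-0.7071, 0.7071]] × [-11, -7]ᵀ
= [(0.7071)(-11) + (0.7071)(-7), (-0.7071)(-11) + (0.7071)(-7)]ᵀ
= [-12.7278, 2.8284]ᵀ
Result: (-12.7278, 2.8284)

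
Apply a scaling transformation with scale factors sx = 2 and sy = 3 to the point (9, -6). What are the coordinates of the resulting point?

Scaling matrix:
[[2, 0], [0, 3]]
Result: (9 × 2, -6 × 3) = (18, -18)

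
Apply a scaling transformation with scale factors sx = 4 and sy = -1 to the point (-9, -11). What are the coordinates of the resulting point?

Scaling matrix:
[[4, 0], [0, -1]]
Result: (-9 × 4, -11 × -1) = (-36, 11)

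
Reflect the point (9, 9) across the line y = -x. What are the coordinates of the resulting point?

Reflection across line y = -x: (9, 9) → (-9, -9)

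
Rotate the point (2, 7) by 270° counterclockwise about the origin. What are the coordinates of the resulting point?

Rotation matrix for 270°: [[cos 270°, -sin 270°], [sin 270°, cos 270°]] = [[0, 1], [-1, 0]]
[[0, 1], [-1, 0]] × [2, 7]ᵀ = [7, -2]ᵀ
Result: (7, -2)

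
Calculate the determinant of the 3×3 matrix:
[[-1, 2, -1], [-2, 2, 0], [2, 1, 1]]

Expansion along first row:
det = -1·det([[2,0],[1,1]]) - 2·det([[-2,0],[2,1]]) + -1·det([[-2,2],[2,1]])
    = -1·(2·1 - 0·1) - 2·(-2·1 - 0·2) + -1·(-2·1 - 2·2)
    = -1·2 - 2·-2 + -1·-6
    = -2 + 4 + 6 = 8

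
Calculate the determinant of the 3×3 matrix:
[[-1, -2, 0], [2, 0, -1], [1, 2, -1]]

Expansion along first row:
det = -1·det([[0,-1],[2,-1]]) - -2·det([[2,-1],[1,-1]]) + 0·det([[2,0],[1,2]])
    = -1·(0·-1 - -1·2) - -2·(2·-1 - -1·1) + 0·(2·2 - 0·1)
    = -1·2 - -2·-1 + 0·4
    = -2 + -2 + 0 = -4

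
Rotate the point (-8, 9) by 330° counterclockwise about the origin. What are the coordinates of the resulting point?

Rotation matrix for 330°: [[cos 330°, -sin 330°], [sin 330°, cos 330°]] ≈ [[0.866025, 0.500000], [-0.500000, 0.866025]]
[[0.866025, 0.500000], [-0.500000, 0.866025]] × [-8, 9]ᵀ ≈ [-2.4282, 11.7942]ᵀ
Result: (-2.4282, 11.7942)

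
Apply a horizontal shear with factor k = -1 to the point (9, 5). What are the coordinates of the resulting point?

Shear matrix for horizontal shear with factor k = -1:
[[1, -1], [0, 1]]
Result: (9, 5) → (4, 5)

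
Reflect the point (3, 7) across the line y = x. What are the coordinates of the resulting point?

Reflection across line y = x: (3, 7) → (7, 3)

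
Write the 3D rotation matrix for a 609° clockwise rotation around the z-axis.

Rotation matrix for clockwise 609° around z-axis:
A clockwise rotation by 609° is a counterclockwise rotation by -609°.
cos(-609°) = -0.3584, sin(-609°) = 0.9336
Result: [[-0.3584, -0.9336, 0], [0.9336, -0.3584, 0], [0, 0, 1]]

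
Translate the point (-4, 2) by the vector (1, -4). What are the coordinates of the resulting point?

Translation by (1, -4) (homogeneous matrix [[1, 0, 1], [0, 1, -4], [0, 0, 1]]):
x' = -4 + 1 = -3
y' = 2 + -4 = -2
Result: (-3, -2)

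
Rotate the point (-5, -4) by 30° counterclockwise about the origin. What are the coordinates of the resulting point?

Rotation matrix for 30°: [[cos 30°, -sin 30°], [sin 30°, cos 30°]] ≈ [[0.866025, -0.500000], [0.500000, 0.866025]]
[[0.866025, -0.500000], [0.500000, 0.866025]] × [-5, -4]ᵀ ≈ [-2.3301, -5.9641]ᵀ
Result: (-2.3301, -5.9641)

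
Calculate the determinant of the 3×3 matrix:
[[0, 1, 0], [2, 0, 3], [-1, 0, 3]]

Expansion along first row:
det = 0·det([[0,3],[0,3]]) - 1·det([[2,3],[-1,3]]) + 0·det([[2,0],[-1,0]])
    = 0·(0·3 - 3·0) - 1·(2·3 - 3·-1) + 0·(2·0 - 0·-1)
    = 0·0 - 1·9 + 0·0
    = 0 + -9 + 0 = -9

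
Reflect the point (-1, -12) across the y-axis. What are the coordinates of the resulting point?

Reflection across y-axis: (-1, -12) → (1, -12)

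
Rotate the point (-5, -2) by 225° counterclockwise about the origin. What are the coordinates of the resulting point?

Rotation matrix for 225°: [[cos 225°, -sin 225°], [sin 225°, cos 225°]] ≈ [[-0.707107, 0.707107], [-0.707107, -0.707107]]
[[-0.707107, 0.707107], [-0.707107, -0.707107]] × [-5, -2]ᵀ ≈ [2.1213, 4.9497]ᵀ
Result: (2.1213, 4.9497)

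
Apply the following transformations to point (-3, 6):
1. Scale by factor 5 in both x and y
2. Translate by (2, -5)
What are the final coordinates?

Step 1: Scale (-3, 6) by 5 → (-15, 30)
Step 2: Translate by (2, -5) → (-13, 25)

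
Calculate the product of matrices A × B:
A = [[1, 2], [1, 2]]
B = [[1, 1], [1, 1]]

Matrix multiplication:
C[0][0] = 1×1 + 2×1 = 3
C[0][1] = 1×1 + 2×1 = 3
C[1][0] = 1×1 + 2×1 = 3
C[1][1] = 1×1 + 2×1 = 3
Result: [[3, 3], [3, 3]]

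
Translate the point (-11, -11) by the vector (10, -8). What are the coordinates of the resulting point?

Translation by (10, -8) (homogeneous matrix [[1, 0, 10], [0, 1, -8], [0, 0, 1]]):
x' = -11 + 10 = -1
y' = -11 + -8 = -19
Result: (-1, -19)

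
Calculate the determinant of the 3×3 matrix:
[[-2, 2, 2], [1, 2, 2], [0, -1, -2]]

Expansion along first row:
det = -2·det([[2,2],[-1,-2]]) - 2·det([[1,2],[0,-2]]) + 2·det([[1,2],[0,-1]])
    = -2·(2·-2 - 2·-1) - 2·(1·-2 - 2·0) + 2·(1·-1 - 2·0)
    = -2·-2 - 2·-2 + 2·-1
    = 4 + 4 + -2 = 6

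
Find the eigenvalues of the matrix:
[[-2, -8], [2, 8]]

Characteristic equation: det(A - λI) = 0
λ² - (trace)λ + (det) = 0
trace = -2 + 8 = 6, det = (-2)(8) - (-8)(2) = 0
λ² - (6)λ + (0) = 0
λ = (6 ± √((6)² - 4·(0))) / 2 = (6 ± √36) / 2
Solving: λ = 0, 6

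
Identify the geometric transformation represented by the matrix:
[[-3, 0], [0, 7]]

This matrix represents: non-uniform scaling by sx = -3, sy = 7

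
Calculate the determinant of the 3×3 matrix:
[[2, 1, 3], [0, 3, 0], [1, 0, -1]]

Expansion along first row:
det = 2·det([[3,0],[0,-1]]) - 1·det([[0,0],[1,-1]]) + 3·det([[0,3],[1,0]])
    = 2·(3·-1 - 0·0) - 1·(0·-1 - 0·1) + 3·(0·0 - 3·1)
    = 2·-3 - 1·0 + 3·-3
    = -6 + 0 + -9 = -15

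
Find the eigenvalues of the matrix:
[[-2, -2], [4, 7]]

Characteristic equation: det(A - λI) = 0
λ² - (trace)λ + (det) = 0
trace = -2 + 7 = 5, det = (-2)(7) - (-2)(4) = -6
λ² - (5)λ + (-6) = 0
λ = (5 ± √((5)² - 4·(-6))) / 2 = (5 ± √49) / 2
Solving: λ = -1, 6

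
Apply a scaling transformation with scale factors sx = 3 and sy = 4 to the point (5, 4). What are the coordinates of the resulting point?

Scaling matrix:
[[3, 0], [0, 4]]
Result: (5 × 3, 4 × 4) = (15, 16)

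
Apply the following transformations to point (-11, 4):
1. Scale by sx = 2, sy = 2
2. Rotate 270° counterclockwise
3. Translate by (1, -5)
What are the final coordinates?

Step 1: Scale → (-22, 8)
Step 2: Rotate 270° → (8, 22)
Step 3: Translate → (9, 17)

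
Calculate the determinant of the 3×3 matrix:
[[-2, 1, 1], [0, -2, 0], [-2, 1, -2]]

Expansion along first row:
det = -2·det([[-2,0],[1,-2]]) - 1·det([[0,0],[-2,-2]]) + 1·det([[0,-2],[-2,1]])
    = -2·(-2·-2 - 0·1) - 1·(0·-2 - 0·-2) + 1·(0·1 - -2·-2)
    = -2·4 - 1·0 + 1·-4
    = -8 + 0 + -4 = -12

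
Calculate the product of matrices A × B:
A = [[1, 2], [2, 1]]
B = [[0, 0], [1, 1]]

Matrix multiplication:
C[0][0] = 1×0 + 2×1 = 2
C[0][1] = 1×0 + 2×1 = 2
C[1][0] = 2×0 + 1×1 = 1
C[1][1] = 2×0 + 1×1 = 1
Result: [[2, 2], [1, 1]]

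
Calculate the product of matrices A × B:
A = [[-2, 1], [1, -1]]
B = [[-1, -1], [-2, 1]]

Matrix multiplication:
C[0][0] = -2×-1 + 1×-2 = 0
C[0][1] = -2×-1 + 1×1 = 3
C[1][0] = 1×-1 + -1×-2 = 1
C[1][1] = 1×-1 + -1×1 = -2
Result: [[0, 3], [1, -2]]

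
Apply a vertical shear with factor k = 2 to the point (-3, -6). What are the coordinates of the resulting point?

Shear matrix for vertical shear with factor k = 2:
[[1, 0], [2, 1]]
Result: (-3, -6) → (-3, -12)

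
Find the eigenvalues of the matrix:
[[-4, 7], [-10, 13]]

Characteristic equation: det(A - λI) = 0
λ² - (trace)λ + (det) = 0
trace = -4 + 13 = 9, det = (-4)(13) - (7)(-10) = 18
λ² - (9)λ + (18) = 0
λ = (9 ± √((9)² - 4·(18))) / 2 = (9 ± √9) / 2
Solving: λ = 3, 6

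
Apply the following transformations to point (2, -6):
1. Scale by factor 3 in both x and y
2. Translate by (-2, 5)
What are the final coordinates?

Step 1: Scale (2, -6) by 3 → (6, -18)
Step 2: Translate by (-2, 5) → (4, -13)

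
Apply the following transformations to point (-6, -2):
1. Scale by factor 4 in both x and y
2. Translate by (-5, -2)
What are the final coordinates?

Step 1: Scale (-6, -2) by 4 → (-24, -8)
Step 2: Translate by (-5, -2) → (-29, -10)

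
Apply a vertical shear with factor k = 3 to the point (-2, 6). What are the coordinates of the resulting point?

Shear matrix for vertical shear with factor k = 3:
[[1, 0], [3, 1]]
Result: (-2, 6) → (-2, 0)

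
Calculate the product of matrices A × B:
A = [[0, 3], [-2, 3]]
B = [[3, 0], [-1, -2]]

Matrix multiplication:
C[0][0] = 0×3 + 3×-1 = -3
C[0][1] = 0×0 + 3×-2 = -6
C[1][0] = -2×3 + 3×-1 = -9
C[1][1] = -2×0 + 3×-2 = -6
Result: [[-3, -6], [-9, -6]]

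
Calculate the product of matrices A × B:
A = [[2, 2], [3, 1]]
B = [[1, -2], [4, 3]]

Matrix multiplication:
C[0][0] = 2×1 + 2×4 = 10
C[0][1] = 2×-2 + 2×3 = 2
C[1][0] = 3×1 + 1×4 = 7
C[1][1] = 3×-2 + 1×3 = -3
Result: [[10, 2], [7, -3]]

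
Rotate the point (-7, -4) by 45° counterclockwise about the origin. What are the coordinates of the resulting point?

Rotation matrix for 45°: [[cos 45°, -sin 45°], [sin 45°, cos 45°]] ≈ [[0.707107, -0.707107], [0.707107, 0.707107]]
[[0.707107, -0.707107], [0.707107, 0.707107]] × [-7, -4]ᵀ ≈ [-2.1213, -7.7782]ᵀ
Result: (-2.1213, -7.7782)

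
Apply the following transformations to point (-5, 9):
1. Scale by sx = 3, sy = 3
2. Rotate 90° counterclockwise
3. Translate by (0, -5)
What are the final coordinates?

Step 1: Scale → (-15, 27)
Step 2: Rotate 90° → (-27, -15)
Step 3: Translate → (-27, -20)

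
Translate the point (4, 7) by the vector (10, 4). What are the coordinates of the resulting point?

Translation by (10, 4) (homogeneous matrix [[1, 0, 10], [0, 1, 4], [0, 0, 1]]):
x' = 4 + 10 = 14
y' = 7 + 4 = 11
Result: (14, 11)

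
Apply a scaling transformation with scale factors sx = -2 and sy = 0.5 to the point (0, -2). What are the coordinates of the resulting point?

Scaling matrix:
[[-2, 0], [0, 0.50]]
Result: (0 × -2, -2 × 0.5) = (0, -1)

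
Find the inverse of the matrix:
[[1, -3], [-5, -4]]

For [[a,b],[c,d]], inverse = (1/det)·[[d,-b],[-c,a]]
det = (1)(-4) - (-3)(-5) = -4 - 15 = -19
Inverse = (1/-19)·[[-4, 3], [5, 1]]
= [[4/19, -3/19], [-5/19, -1/19]]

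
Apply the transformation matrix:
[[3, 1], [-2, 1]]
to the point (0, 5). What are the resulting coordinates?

Matrix multiplication:
[[3, 1], [-2, 1]] × [0, 5]ᵀ
= [(3)(0) + (1)(5), (-2)(0) + (1)(5)]ᵀ
= [5, 5]ᵀ
Result: (5, 5)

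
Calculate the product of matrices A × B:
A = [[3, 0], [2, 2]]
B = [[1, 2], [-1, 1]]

Matrix multiplication:
C[0][0] = 3×1 + 0×-1 = 3
C[0][1] = 3×2 + 0×1 = 6
C[1][0] = 2×1 + 2×-1 = 0
C[1][1] = 2×2 + 2×1 = 6
Result: [[3, 6], [0, 6]]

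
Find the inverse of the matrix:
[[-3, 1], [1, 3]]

For [[a,b],[c,d]], inverse = (1/det)·[[d,-b],[-c,a]]
det = (-3)(3) - (1)(1) = -9 - 1 = -10
Inverse = (1/-10)·[[3, -1], [-1, -3]]
= [[-3/10, 1/10], [1/10, 3/10]]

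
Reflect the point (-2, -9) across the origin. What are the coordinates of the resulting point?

Reflection across origin: (-2, -9) → (2, 9)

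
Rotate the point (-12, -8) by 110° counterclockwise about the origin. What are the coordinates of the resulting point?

Rotation matrix for 110°: [[cos 110°, -sin 110°], [sin 110°, cos 110°]] ≈ [[-0.342020, -0.939693], [0.939693, -0.342020]]
[[-0.342020, -0.939693], [0.939693, -0.342020]] × [-12, -8]ᵀ ≈ [11.6218, -8.5402]ᵀ
Result: (11.6218, -8.5402)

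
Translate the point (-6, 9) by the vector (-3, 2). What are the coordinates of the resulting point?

Translation by (-3, 2) (homogeneous matrix [[1, 0, -3], [0, 1, 2], [0, 0, 1]]):
x' = -6 + -3 = -9
y' = 9 + 2 = 11
Result: (-9, 11)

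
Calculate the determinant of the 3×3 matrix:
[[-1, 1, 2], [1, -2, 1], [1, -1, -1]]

Expansion along first row:
det = -1·det([[-2,1],[-1,-1]]) - 1·det([[1,1],[1,-1]]) + 2·det([[1,-2],[1,-1]])
    = -1·(-2·-1 - 1·-1) - 1·(1·-1 - 1·1) + 2·(1·-1 - -2·1)
    = -1·3 - 1·-2 + 2·1
    = -3 + 2 + 2 = 1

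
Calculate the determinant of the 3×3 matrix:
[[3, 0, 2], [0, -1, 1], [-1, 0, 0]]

Expansion along first row:
det = 3·det([[-1,1],[0,0]]) - 0·det([[0,1],[-1,0]]) + 2·det([[0,-1],[-1,0]])
    = 3·(-1·0 - 1·0) - 0·(0·0 - 1·-1) + 2·(0·0 - -1·-1)
    = 3·0 - 0·1 + 2·-1
    = 0 + 0 + -2 = -2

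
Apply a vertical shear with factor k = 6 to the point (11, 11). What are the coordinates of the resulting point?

Shear matrix for vertical shear with factor k = 6:
[[1, 0], [6, 1]]
Result: (11, 11) → (11, 77)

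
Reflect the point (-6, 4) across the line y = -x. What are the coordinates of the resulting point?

Reflection across line y = -x: (-6, 4) → (-4, 6)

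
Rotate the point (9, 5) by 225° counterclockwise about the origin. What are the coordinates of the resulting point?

Rotation matrix for 225°: [[cos 225°, -sin 225°], [sin 225°, cos 225°]] ≈ [[-0.707107, 0.707107], [-0.707107, -0.707107]]
[[-0.707107, 0.707107], [-0.707107, -0.707107]] × [9, 5]ᵀ ≈ [-2.8284, -9.8995]ᵀ
Result: (-2.8284, -9.8995)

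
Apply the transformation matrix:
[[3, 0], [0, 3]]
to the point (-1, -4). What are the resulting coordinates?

Matrix multiplication:
[[3, 0], [0, 3]] × [-1, -4]ᵀ
= [(3)(-1) + (0)(-4), (0)(-1) + (3)(-4)]ᵀ
= [-3, -12]ᵀ
Result: (-3, -12)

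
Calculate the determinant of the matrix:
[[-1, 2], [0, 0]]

For a 2×2 matrix [[a, b], [c, d]], det = ad - bc
det = (-1)(0) - (2)(0) = 0 - 0 = 0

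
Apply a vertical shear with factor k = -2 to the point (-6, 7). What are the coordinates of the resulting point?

Shear matrix for vertical shear with factor k = -2:
[[1, 0], [-2, 1]]
Result: (-6, 7) → (-6, 19)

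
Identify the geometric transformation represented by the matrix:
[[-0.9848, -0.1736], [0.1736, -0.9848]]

This matrix represents: rotation by 170° counterclockwise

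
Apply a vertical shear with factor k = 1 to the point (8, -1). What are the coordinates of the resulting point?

Shear matrix for vertical shear with factor k = 1:
[[1, 0], [1, 1]]
Result: (8, -1) → (8, 7)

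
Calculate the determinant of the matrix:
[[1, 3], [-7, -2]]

For a 2×2 matrix [[a, b], [c, d]], det = ad - bc
det = (1)(-2) - (3)(-7) = -2 - -21 = 19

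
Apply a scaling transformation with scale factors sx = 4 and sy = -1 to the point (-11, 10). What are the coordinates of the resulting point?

Scaling matrix:
[[4, 0], [0, -1]]
Result: (-11 × 4, 10 × -1) = (-44, -10)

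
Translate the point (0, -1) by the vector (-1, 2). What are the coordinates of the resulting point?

Translation by (-1, 2) (homogeneous matrix [[1, 0, -1], [0, 1, 2], [0, 0, 1]]):
x' = 0 + -1 = -1
y' = -1 + 2 = 1
Result: (-1, 1)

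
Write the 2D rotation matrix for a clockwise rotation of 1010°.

Rotation matrix formula: [[cos θ, -sin θ], [sin θ, cos θ]]
A clockwise rotation by 1010° is equivalent to a counterclockwise rotation by -1010°.
For θ = -1010°:
cos(-1010°) = 0.3420
sin(-1010°) = 0.9397
Result: [[0.3420, -0.9397], [0.9397, 0.3420]]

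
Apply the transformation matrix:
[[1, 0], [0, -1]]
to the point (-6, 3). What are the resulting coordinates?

Matrix multiplication:
[[1, 0], [0, -1]] × [-6, 3]ᵀ
= [(1)(-6) + (0)(3), (0)(-6) + (-1)(3)]ᵀ
= [-6, -3]ᵀ
Result: (-6, -3)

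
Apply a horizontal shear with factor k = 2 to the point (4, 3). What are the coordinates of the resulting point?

Shear matrix for horizontal shear with factor k = 2:
[[1, 2], [0, 1]]
Result: (4, 3) → (10, 3)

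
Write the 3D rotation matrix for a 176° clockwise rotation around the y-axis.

Rotation matrix for clockwise 176° around y-axis:
A clockwise rotation by 176° is a counterclockwise rotation by -176°.
cos(-176°) = -0.9976, sin(-176°) = -0.0698
Result: [[-0.9976, 0, -0.0698], [0, 1, 0], [0.0698, 0, -0.9976]]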